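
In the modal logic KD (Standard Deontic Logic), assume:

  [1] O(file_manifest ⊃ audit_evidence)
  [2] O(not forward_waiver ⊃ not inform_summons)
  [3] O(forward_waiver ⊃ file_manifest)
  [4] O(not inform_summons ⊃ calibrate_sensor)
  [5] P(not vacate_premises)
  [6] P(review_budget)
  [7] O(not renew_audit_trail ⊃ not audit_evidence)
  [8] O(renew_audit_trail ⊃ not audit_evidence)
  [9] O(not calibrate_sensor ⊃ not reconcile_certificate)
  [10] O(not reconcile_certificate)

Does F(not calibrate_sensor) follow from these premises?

Yes

Premises 7 and 8 cover both cases: O(not renew_audit_trail ⊃ not audit_evidence) and O(renew_audit_trail ⊃ not audit_evidence). Since not renew_audit_trail ∨ renew_audit_trail is a tautology, O(not audit_evidence) follows.
Premise 1 is O(file_manifest ⊃ audit_evidence); contrapositively O(not audit_evidence ⊃ not file_manifest). Since O(not audit_evidence) holds, K gives O(not file_manifest).
The contrapositive of premise 3 (O(forward_waiver ⊃ file_manifest)) is O(not file_manifest ⊃ not forward_waiver), and O(not file_manifest) is already established, so O(not forward_waiver).
Applying K to premise 2 (O(not forward_waiver ⊃ not inform_summons)) and O(not forward_waiver) yields O(not inform_summons).
From O(not inform_summons) and premise 4, O(not inform_summons ⊃ calibrate_sensor), we obtain O(calibrate_sensor).
Premises 5, 6, 9, 10 do not contribute to this derivation.
So O(calibrate_sensor) holds, i.e. F(not calibrate_sensor). The claim follows.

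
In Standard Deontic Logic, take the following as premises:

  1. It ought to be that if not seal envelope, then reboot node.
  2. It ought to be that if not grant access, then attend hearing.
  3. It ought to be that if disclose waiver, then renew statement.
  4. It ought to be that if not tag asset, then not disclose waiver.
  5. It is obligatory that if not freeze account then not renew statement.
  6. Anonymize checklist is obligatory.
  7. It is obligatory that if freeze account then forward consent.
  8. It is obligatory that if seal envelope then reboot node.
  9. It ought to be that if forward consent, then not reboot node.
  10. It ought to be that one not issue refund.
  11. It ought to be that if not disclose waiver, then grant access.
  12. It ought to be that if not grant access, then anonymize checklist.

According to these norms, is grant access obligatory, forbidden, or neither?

Premises 8 and 1 cover both cases: O(seal_envelope → reboot_node) and O(¬seal_envelope → reboot_node). Since seal_envelope ∨ ¬seal_envelope is a tautology, O(reboot_node) follows.
Premise 9, O(forward_consent → ¬reboot_node), contraposes to O(reboot_node → ¬forward_consent); with O(reboot_node) we get O(¬forward_consent).
The contrapositive of premise 7 (O(freeze_account → forward_consent)) is O(¬forward_consent → ¬freeze_account), and O(¬forward_consent) is already established, so O(¬freeze_account).
Premise 5 is O(¬freeze_account → ¬renew_statement); since O(¬freeze_account), deontic closure gives O(¬renew_statement).
Premise 3 is O(disclose_waiver → renew_statement); contrapositively O(¬renew_statement → ¬disclose_waiver). Since O(¬renew_statement) holds, K gives O(¬disclose_waiver).
Applying K to premise 11 (O(¬disclose_waiver → grant_access)) and O(¬disclose_waiver) yields O(grant_access).
Premises 2, 4, 6, 10, 12 do not contribute to this derivation.
Hence grant_access is obligatory.

Obligatory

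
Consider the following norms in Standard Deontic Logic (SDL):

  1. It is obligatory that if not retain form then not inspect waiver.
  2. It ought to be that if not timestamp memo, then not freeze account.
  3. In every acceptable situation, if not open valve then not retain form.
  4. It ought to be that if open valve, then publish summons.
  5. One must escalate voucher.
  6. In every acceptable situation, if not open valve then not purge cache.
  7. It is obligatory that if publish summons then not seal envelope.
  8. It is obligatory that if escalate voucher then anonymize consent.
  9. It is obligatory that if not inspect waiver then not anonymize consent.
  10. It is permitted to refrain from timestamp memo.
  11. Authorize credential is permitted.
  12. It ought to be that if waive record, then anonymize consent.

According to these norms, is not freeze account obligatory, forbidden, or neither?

Neither

Premise 2 is O(¬timestamp_memo → ¬freeze_account), but O(¬timestamp_memo) is not derivable from the premises (the permission P(¬timestamp_memo) asserts only ¬O(timestamp_memo), not O(¬timestamp_memo)), so it does not yield O(¬freeze_account).
No premise or chain of K-axiom applications forces O(¬freeze_account), and none forces O(freeze_account). So ¬freeze_account is neither obligatory nor forbidden under these norms.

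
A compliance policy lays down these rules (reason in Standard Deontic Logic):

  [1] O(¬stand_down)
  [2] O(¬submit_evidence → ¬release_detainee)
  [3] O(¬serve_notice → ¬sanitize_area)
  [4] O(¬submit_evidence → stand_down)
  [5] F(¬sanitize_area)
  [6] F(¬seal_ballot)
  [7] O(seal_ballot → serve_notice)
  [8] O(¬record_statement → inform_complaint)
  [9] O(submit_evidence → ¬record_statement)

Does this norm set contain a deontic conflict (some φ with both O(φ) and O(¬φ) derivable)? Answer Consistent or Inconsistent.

Consistent

Premise 3 is O(¬serve_notice → ¬sanitize_area), but O(¬serve_notice) is not derivable from the premises, so it does not yield O(¬sanitize_area).
So O(¬sanitize_area) is not derivable, and the apparent clash with O(sanitize_area) does not arise.
A world satisfying every obligation exists (e.g. inform_complaint=true, record_statement=false, release_detainee=false, sanitize_area=true, seal_ballot=true, serve_notice=true, stand_down=false, submit_evidence=true); no atom is both obligatory and forbidden, so the set is consistent.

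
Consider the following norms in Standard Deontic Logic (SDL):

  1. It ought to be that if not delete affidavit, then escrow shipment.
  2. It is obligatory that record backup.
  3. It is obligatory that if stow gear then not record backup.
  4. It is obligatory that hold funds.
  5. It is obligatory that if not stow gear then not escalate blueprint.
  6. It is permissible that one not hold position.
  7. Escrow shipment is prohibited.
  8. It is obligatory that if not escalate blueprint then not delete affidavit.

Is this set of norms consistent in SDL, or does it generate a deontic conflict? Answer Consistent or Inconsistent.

Inconsistent

From premise 2 we have O(record_backup).
Premise 3, O(stow_gear → ¬record_backup), contraposes to O(record_backup → ¬stow_gear); with O(record_backup) we get O(¬stow_gear).
With premise 5, O(¬stow_gear → ¬escalate_blueprint), the K-axiom yields O(¬escalate_blueprint).
Premise 8 is O(¬escalate_blueprint → ¬delete_affidavit); since O(¬escalate_blueprint), deontic closure gives O(¬delete_affidavit).
From O(¬delete_affidavit) and premise 1, O(¬delete_affidavit → escrow_shipment), we obtain O(escrow_shipment).
Yet premise 7 is F(escrow_shipment), i.e. O(¬escrow_shipment).
We now have both O(escrow_shipment) and O(¬escrow_shipment) — escrow_shipment is simultaneously obligatory and forbidden, violating the D-axiom.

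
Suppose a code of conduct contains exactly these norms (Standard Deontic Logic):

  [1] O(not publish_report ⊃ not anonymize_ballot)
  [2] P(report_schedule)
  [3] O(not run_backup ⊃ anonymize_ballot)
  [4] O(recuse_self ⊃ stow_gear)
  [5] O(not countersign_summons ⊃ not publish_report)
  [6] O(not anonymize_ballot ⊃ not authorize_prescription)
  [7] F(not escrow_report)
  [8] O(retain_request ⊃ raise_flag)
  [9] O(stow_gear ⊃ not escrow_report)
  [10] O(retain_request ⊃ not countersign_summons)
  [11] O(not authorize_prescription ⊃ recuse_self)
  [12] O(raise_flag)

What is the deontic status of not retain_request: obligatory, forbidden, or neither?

Obligatory

F(not escrow_report) at premise 7 means O(escrow_report).
Premise 9, O(stow_gear ⊃ not escrow_report), contraposes to O(escrow_report ⊃ not stow_gear); with O(escrow_report) we get O(not stow_gear).
Premise 4, O(recuse_self ⊃ stow_gear), contraposes to O(not stow_gear ⊃ not recuse_self); with O(not stow_gear) we get O(not recuse_self).
Premise 11, O(not authorize_prescription ⊃ recuse_self), contraposes to O(not recuse_self ⊃ authorize_prescription); with O(not recuse_self) we get O(authorize_prescription).
The contrapositive of premise 6 (O(not anonymize_ballot ⊃ not authorize_prescription)) is O(authorize_prescription ⊃ anonymize_ballot), and O(authorize_prescription) is already established, so O(anonymize_ballot).
Premise 1 is O(not publish_report ⊃ not anonymize_ballot); contrapositively O(anonymize_ballot ⊃ publish_report). Since O(anonymize_ballot) holds, K gives O(publish_report).
Premise 5, O(not countersign_summons ⊃ not publish_report), contraposes to O(publish_report ⊃ countersign_summons); with O(publish_report) we get O(countersign_summons).
The contrapositive of premise 10 (O(retain_request ⊃ not countersign_summons)) is O(countersign_summons ⊃ not retain_request), and O(countersign_summons) is already established, so O(not retain_request).
Premises 2, 3, 8, 12 do not contribute to this derivation.
Hence not retain_request is obligatory.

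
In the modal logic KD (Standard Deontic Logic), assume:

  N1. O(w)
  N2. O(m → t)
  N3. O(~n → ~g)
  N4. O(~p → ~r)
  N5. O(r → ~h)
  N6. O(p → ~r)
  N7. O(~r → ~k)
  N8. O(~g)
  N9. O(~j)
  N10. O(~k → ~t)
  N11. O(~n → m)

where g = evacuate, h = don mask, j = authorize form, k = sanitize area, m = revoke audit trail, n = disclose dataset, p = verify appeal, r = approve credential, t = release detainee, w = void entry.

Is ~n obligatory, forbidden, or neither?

By case analysis on p: premise 6 gives O(p → ~r) and premise 4 gives O(~p → ~r), so O(~r) either way.
Applying K to premise 7 (O(~r → ~k)) and O(~r) yields O(~k).
From O(~k) and premise 10, O(~k → ~t), we obtain O(~t).
The contrapositive of premise 2 (O(m → t)) is O(~t → ~m), and O(~t) is already established, so O(~m).
Premise 11 is O(~n → m); contrapositively O(~m → n). Since O(~m) holds, K gives O(n).
Premises 1, 3, 5, 8, 9 do not contribute to this derivation.
Thus O(n), which is F(~n): ~n is forbidden.

Forbidden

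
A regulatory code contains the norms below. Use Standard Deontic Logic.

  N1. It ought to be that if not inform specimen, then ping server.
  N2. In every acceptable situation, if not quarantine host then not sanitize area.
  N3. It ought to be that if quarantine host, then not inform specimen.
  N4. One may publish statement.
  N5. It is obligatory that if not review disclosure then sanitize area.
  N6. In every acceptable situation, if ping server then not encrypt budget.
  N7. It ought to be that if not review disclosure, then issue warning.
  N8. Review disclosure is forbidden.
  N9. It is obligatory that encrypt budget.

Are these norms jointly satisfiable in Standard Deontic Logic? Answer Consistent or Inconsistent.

Inconsistent

Premise 9 states O(encrypt_budget) outright.
Premise 6, O(ping_server → ¬encrypt_budget), contraposes to O(encrypt_budget → ¬ping_server); with O(encrypt_budget) we get O(¬ping_server).
Premise 1, O(¬inform_specimen → ping_server), contraposes to O(¬ping_server → inform_specimen); with O(¬ping_server) we get O(inform_specimen).
Premise 3 is O(quarantine_host → ¬inform_specimen); contrapositively O(inform_specimen → ¬quarantine_host). Since O(inform_specimen) holds, K gives O(¬quarantine_host).
Applying K to premise 2 (O(¬quarantine_host → ¬sanitize_area)) and O(¬quarantine_host) yields O(¬sanitize_area).
Premise 5 is O(¬review_disclosure → sanitize_area); contrapositively O(¬sanitize_area → review_disclosure). Since O(¬sanitize_area) holds, K gives O(review_disclosure).
But premise 8, F(review_disclosure), means O(¬review_disclosure).
We now have both O(review_disclosure) and O(¬review_disclosure) — review_disclosure is simultaneously obligatory and forbidden, violating the D-axiom.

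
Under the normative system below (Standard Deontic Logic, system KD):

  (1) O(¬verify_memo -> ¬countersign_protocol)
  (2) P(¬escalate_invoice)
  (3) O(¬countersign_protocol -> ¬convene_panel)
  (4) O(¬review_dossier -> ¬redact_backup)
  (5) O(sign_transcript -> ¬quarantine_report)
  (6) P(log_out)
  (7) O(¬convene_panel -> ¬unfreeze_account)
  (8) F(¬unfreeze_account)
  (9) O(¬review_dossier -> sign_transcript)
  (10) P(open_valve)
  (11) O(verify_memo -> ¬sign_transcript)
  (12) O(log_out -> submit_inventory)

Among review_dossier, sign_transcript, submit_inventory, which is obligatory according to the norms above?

Premise 8 is F(¬unfreeze_account), i.e. O(unfreeze_account).
The contrapositive of premise 7 (O(¬convene_panel -> ¬unfreeze_account)) is O(unfreeze_account -> convene_panel), and O(unfreeze_account) is already established, so O(convene_panel).
Premise 3 is O(¬countersign_protocol -> ¬convene_panel); contrapositively O(convene_panel -> countersign_protocol). Since O(convene_panel) holds, K gives O(countersign_protocol).
The contrapositive of premise 1 (O(¬verify_memo -> ¬countersign_protocol)) is O(countersign_protocol -> verify_memo), and O(countersign_protocol) is already established, so O(verify_memo).
With premise 11, O(verify_memo -> ¬sign_transcript), the K-axiom yields O(¬sign_transcript).
Premise 9 is O(¬review_dossier -> sign_transcript); contrapositively O(¬sign_transcript -> review_dossier). Since O(¬sign_transcript) holds, K gives O(review_dossier).
So O(review_dossier) holds — review_dossier is obligatory. None of the other listed options is made obligatory by any chain of premises.

review_dossier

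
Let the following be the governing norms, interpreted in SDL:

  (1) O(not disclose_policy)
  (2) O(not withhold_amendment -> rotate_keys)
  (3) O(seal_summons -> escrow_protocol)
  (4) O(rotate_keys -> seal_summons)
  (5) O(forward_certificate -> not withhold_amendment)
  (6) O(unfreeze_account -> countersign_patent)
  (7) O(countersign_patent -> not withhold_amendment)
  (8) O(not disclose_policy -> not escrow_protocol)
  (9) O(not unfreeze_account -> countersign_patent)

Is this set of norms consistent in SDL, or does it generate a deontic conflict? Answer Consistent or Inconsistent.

Inconsistent

Premises 9 and 6 cover both cases: O(not unfreeze_account -> countersign_patent) and O(unfreeze_account -> countersign_patent). Since not unfreeze_account ∨ unfreeze_account is a tautology, O(countersign_patent) follows.
Premise 7 is O(countersign_patent -> not withhold_amendment); since O(countersign_patent), deontic closure gives O(not withhold_amendment).
With premise 2, O(not withhold_amendment -> rotate_keys), the K-axiom yields O(rotate_keys).
Applying K to premise 4 (O(rotate_keys -> seal_summons)) and O(rotate_keys) yields O(seal_summons).
Premise 3 is O(seal_summons -> escrow_protocol); since O(seal_summons), deontic closure gives O(escrow_protocol).
The contrapositive of premise 8 (O(not disclose_policy -> not escrow_protocol)) is O(escrow_protocol -> disclose_policy), and O(escrow_protocol) is already established, so O(disclose_policy).
But premise 1 directly asserts O(not disclose_policy).
We now have both O(disclose_policy) and O(not disclose_policy) — disclose_policy is simultaneously obligatory and forbidden, violating the D-axiom.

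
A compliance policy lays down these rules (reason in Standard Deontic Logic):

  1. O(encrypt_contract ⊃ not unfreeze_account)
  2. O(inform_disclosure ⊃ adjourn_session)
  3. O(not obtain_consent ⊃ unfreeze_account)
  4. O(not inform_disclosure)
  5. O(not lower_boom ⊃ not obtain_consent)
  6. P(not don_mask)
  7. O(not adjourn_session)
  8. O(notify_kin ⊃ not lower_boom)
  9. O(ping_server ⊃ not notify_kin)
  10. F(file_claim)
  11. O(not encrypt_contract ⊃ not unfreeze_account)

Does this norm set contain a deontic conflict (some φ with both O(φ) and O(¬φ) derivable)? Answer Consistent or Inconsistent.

Consistent

Premise 2 is O(inform_disclosure ⊃ adjourn_session), but O(inform_disclosure) is not derivable from the premises, so it does not yield O(adjourn_session).
So O(adjourn_session) is not derivable, and the apparent clash with O(not adjourn_session) does not arise.
A world satisfying every obligation exists (e.g. adjourn_session=false, don_mask=false, encrypt_contract=false, file_claim=false, inform_disclosure=false, lower_boom=true, notify_kin=false, obtain_consent=true, ping_server=false, unfreeze_account=false); no atom is both obligatory and forbidden, so the set is consistent.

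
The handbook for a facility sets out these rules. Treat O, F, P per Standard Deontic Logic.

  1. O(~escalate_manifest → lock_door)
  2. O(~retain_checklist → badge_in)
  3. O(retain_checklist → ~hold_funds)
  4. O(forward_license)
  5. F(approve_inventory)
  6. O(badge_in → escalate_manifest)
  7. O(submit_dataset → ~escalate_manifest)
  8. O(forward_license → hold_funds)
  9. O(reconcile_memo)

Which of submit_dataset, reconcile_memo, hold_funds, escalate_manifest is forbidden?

submit_dataset

From premise 4 we have O(forward_license).
Applying K to premise 8 (O(forward_license → hold_funds)) and O(forward_license) yields O(hold_funds).
Premise 3, O(retain_checklist → ~hold_funds), contraposes to O(hold_funds → ~retain_checklist); with O(hold_funds) we get O(~retain_checklist).
Premise 2 is O(~retain_checklist → badge_in); since O(~retain_checklist), deontic closure gives O(badge_in).
Applying K to premise 6 (O(badge_in → escalate_manifest)) and O(badge_in) yields O(escalate_manifest).
Premise 7 is O(submit_dataset → ~escalate_manifest); contrapositively O(escalate_manifest → ~submit_dataset). Since O(escalate_manifest) holds, K gives O(~submit_dataset).
So O(~submit_dataset) holds, i.e. submit_dataset is forbidden. None of the other listed options is forbidden under the premises.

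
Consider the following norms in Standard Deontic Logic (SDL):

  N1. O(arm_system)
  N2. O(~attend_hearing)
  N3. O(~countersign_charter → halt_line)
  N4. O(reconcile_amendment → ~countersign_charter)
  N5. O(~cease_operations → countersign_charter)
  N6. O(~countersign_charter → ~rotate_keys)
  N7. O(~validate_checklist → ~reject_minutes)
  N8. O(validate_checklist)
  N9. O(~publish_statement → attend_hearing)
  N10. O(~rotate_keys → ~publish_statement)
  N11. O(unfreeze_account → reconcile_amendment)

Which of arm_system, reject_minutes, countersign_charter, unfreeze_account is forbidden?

From premise 2 we have O(~attend_hearing).
Premise 9, O(~publish_statement → attend_hearing), contraposes to O(~attend_hearing → publish_statement); with O(~attend_hearing) we get O(publish_statement).
The contrapositive of premise 10 (O(~rotate_keys → ~publish_statement)) is O(publish_statement → rotate_keys), and O(publish_statement) is already established, so O(rotate_keys).
The contrapositive of premise 6 (O(~countersign_charter → ~rotate_keys)) is O(rotate_keys → countersign_charter), and O(rotate_keys) is already established, so O(countersign_charter).
Premise 4, O(reconcile_amendment → ~countersign_charter), contraposes to O(countersign_charter → ~reconcile_amendment); with O(countersign_charter) we get O(~reconcile_amendment).
Premise 11 is O(unfreeze_account → reconcile_amendment); contrapositively O(~reconcile_amendment → ~unfreeze_account). Since O(~reconcile_amendment) holds, K gives O(~unfreeze_account).
So O(~unfreeze_account) holds, i.e. unfreeze_account is forbidden. None of the other listed options is forbidden under the premises.

unfreeze_account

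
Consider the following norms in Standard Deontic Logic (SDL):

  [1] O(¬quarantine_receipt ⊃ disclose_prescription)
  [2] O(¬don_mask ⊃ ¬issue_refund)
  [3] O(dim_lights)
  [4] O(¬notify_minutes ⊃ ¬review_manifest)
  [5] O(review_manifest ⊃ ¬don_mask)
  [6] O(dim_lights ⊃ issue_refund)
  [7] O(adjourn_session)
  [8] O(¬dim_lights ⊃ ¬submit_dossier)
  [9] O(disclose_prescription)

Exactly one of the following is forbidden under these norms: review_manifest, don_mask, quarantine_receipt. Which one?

From premise 3 we have O(dim_lights).
With premise 6, O(dim_lights ⊃ issue_refund), the K-axiom yields O(issue_refund).
Premise 2 is O(¬don_mask ⊃ ¬issue_refund); contrapositively O(issue_refund ⊃ don_mask). Since O(issue_refund) holds, K gives O(don_mask).
The contrapositive of premise 5 (O(review_manifest ⊃ ¬don_mask)) is O(don_mask ⊃ ¬review_manifest), and O(don_mask) is already established, so O(¬review_manifest).
So O(¬review_manifest) holds, i.e. review_manifest is forbidden. None of the other listed options is forbidden under the premises.

review_manifest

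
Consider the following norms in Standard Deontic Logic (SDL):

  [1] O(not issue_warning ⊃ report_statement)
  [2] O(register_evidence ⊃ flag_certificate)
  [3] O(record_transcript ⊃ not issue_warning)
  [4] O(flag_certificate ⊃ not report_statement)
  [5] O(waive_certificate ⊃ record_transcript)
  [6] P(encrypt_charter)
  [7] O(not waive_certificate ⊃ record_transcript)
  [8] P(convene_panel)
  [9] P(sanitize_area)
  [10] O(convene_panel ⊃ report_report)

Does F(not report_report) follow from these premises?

Premise 10 is O(convene_panel ⊃ report_report), but O(convene_panel) is not derivable from the premises (the permission P(convene_panel) asserts only not O(not convene_panel), not O(convene_panel)), so it does not yield O(report_report).
No other premise forces O(report_report). An ideal world satisfying every premise can still have not report_report true, so F(not report_report) is not derivable.

No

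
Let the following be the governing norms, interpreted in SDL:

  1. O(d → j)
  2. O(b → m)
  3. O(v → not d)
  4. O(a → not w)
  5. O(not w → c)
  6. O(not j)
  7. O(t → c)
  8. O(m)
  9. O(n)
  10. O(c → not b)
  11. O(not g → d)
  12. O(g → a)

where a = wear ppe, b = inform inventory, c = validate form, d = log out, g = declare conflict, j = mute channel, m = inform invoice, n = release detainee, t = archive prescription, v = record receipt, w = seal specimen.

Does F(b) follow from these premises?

From premise 6 we have O(not j).
The contrapositive of premise 1 (O(d → j)) is O(not j → not d), and O(not j) is already established, so O(not d).
Premise 11 is O(not g → d); contrapositively O(not d → g). Since O(not d) holds, K gives O(g).
Premise 12 is O(g → a); since O(g), deontic closure gives O(a).
Applying K to premise 4 (O(a → not w)) and O(a) yields O(not w).
With premise 5, O(not w → c), the K-axiom yields O(c).
Premise 10 is O(c → not b); since O(c), deontic closure gives O(not b).
Premises 2, 3, 7, 8, 9 do not contribute to this derivation.
So O(not b) holds, i.e. F(b). The claim follows.

Yes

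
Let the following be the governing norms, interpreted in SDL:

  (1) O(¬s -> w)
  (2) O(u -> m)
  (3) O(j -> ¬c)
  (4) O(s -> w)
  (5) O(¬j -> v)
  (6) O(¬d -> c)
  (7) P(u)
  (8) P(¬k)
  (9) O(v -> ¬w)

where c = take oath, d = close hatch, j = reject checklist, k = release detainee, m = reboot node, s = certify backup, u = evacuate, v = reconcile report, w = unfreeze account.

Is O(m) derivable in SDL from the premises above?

No

Premise 2 is O(u -> m), but O(u) is not derivable from the premises (the permission P(u) asserts only ¬O(¬u), not O(u)), so it does not yield O(m).
No other premise forces O(m). An ideal world satisfying every premise can still have m false, so O(m) is not derivable.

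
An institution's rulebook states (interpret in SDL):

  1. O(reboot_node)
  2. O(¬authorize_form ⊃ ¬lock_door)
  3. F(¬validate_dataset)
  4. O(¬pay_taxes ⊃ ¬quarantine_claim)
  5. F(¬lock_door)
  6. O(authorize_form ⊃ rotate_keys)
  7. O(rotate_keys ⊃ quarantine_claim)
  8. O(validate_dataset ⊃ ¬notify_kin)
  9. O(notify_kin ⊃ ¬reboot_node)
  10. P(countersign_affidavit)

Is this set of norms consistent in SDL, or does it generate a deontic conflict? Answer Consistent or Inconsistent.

Premise 9 is O(notify_kin ⊃ ¬reboot_node), but O(notify_kin) is not derivable from the premises, so it does not yield O(¬reboot_node).
So O(¬reboot_node) is not derivable, and the apparent clash with O(reboot_node) does not arise.
A world satisfying every obligation exists (e.g. authorize_form=true, countersign_affidavit=false, lock_door=true, notify_kin=false, pay_taxes=true, quarantine_claim=true, reboot_node=true, rotate_keys=true, validate_dataset=true); no atom is both obligatory and forbidden, so the set is consistent.

Consistent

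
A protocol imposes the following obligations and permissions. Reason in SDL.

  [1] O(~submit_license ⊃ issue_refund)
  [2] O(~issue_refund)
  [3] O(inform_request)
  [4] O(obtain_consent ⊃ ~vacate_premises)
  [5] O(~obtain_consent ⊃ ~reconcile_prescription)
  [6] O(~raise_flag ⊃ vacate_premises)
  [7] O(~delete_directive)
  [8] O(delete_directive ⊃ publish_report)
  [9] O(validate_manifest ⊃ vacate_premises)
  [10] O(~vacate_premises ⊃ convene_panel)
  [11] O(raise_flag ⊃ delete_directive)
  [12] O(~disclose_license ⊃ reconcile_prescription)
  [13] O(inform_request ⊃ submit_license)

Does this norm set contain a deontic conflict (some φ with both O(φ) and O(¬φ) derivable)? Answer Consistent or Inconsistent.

Premise 1 is O(~submit_license ⊃ issue_refund), but O(~submit_license) is not derivable from the premises, so it does not yield O(issue_refund).
So O(issue_refund) is not derivable, and the apparent clash with O(~issue_refund) does not arise.
A world satisfying every obligation exists (e.g. convene_panel=false, delete_directive=false, disclose_license=true, inform_request=true, issue_refund=false, obtain_consent=false, publish_report=false, raise_flag=false, reconcile_prescription=false, submit_license=true, vacate_premises=true, validate_manifest=false); no atom is both obligatory and forbidden, so the set is consistent.

Consistent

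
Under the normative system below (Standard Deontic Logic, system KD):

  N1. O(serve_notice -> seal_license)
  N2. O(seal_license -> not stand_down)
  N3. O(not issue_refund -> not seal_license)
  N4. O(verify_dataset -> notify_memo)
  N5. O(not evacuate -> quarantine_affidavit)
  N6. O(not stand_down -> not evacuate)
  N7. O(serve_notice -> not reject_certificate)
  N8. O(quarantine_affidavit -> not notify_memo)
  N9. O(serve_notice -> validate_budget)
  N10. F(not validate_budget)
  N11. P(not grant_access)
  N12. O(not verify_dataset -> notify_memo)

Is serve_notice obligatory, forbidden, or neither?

Forbidden

Premises 12 and 4 are O(not verify_dataset -> notify_memo) and O(verify_dataset -> notify_memo); every ideal world satisfies not verify_dataset or verify_dataset, so in either case notify_memo holds — hence O(notify_memo).
The contrapositive of premise 8 (O(quarantine_affidavit -> not notify_memo)) is O(notify_memo -> not quarantine_affidavit), and O(notify_memo) is already established, so O(not quarantine_affidavit).
Premise 5 is O(not evacuate -> quarantine_affidavit); contrapositively O(not quarantine_affidavit -> evacuate). Since O(not quarantine_affidavit) holds, K gives O(evacuate).
Premise 6, O(not stand_down -> not evacuate), contraposes to O(evacuate -> stand_down); with O(evacuate) we get O(stand_down).
Premise 2, O(seal_license -> not stand_down), contraposes to O(stand_down -> not seal_license); with O(stand_down) we get O(not seal_license).
Premise 1 is O(serve_notice -> seal_license); contrapositively O(not seal_license -> not serve_notice). Since O(not seal_license) holds, K gives O(not serve_notice).
Premises 3, 7, 9, 10, 11 do not contribute to this derivation.
Thus O(not serve_notice), which is F(serve_notice): serve_notice is forbidden.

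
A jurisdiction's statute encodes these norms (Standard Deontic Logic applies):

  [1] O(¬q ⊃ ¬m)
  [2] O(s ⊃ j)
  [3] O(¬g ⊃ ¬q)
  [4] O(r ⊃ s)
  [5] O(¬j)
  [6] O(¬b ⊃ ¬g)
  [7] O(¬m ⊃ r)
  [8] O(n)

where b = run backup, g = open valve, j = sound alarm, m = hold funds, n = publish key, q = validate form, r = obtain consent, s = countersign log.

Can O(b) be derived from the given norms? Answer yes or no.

Premise 5 gives O(¬j).
Premise 2 is O(s ⊃ j); contrapositively O(¬j ⊃ ¬s). Since O(¬j) holds, K gives O(¬s).
Premise 4 is O(r ⊃ s); contrapositively O(¬s ⊃ ¬r). Since O(¬s) holds, K gives O(¬r).
Premise 7 is O(¬m ⊃ r); contrapositively O(¬r ⊃ m). Since O(¬r) holds, K gives O(m).
Premise 1 is O(¬q ⊃ ¬m); contrapositively O(m ⊃ q). Since O(m) holds, K gives O(q).
The contrapositive of premise 3 (O(¬g ⊃ ¬q)) is O(q ⊃ g), and O(q) is already established, so O(g).
The contrapositive of premise 6 (O(¬b ⊃ ¬g)) is O(g ⊃ b), and O(g) is already established, so O(b).
Premise 8 does not contribute to this derivation.
So O(b) follows.

Yes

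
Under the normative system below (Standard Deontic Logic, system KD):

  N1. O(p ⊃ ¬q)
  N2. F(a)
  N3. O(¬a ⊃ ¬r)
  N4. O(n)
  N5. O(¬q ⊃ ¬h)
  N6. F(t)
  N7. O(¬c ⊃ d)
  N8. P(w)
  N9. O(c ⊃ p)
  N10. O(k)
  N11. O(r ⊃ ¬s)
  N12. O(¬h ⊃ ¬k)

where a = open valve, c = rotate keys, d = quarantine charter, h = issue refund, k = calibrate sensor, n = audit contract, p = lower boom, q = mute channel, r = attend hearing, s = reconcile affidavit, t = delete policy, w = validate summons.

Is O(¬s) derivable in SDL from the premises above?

Premise 11 is O(r ⊃ ¬s), but O(r) is not derivable from the premises, so it does not yield O(¬s).
No other premise forces O(¬s). An ideal world satisfying every premise can still have ¬s false, so O(¬s) is not derivable.

No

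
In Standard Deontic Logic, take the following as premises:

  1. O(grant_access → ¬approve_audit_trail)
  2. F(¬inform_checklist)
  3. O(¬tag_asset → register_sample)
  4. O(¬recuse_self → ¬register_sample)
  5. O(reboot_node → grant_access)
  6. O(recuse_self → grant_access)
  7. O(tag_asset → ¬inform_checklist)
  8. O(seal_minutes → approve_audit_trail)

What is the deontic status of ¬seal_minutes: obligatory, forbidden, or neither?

Premise 2, F(¬inform_checklist), is equivalent to O(inform_checklist).
The contrapositive of premise 7 (O(tag_asset → ¬inform_checklist)) is O(inform_checklist → ¬tag_asset), and O(inform_checklist) is already established, so O(¬tag_asset).
From O(¬tag_asset) and premise 3, O(¬tag_asset → register_sample), we obtain O(register_sample).
The contrapositive of premise 4 (O(¬recuse_self → ¬register_sample)) is O(register_sample → recuse_self), and O(register_sample) is already established, so O(recuse_self).
Applying K to premise 6 (O(recuse_self → grant_access)) and O(recuse_self) yields O(grant_access).
From O(grant_access) and premise 1, O(grant_access → ¬approve_audit_trail), we obtain O(¬approve_audit_trail).
Premise 8, O(seal_minutes → approve_audit_trail), contraposes to O(¬approve_audit_trail → ¬seal_minutes); with O(¬approve_audit_trail) we get O(¬seal_minutes).
Premise 5 does not contribute to this derivation.
Hence ¬seal_minutes is obligatory.

Obligatory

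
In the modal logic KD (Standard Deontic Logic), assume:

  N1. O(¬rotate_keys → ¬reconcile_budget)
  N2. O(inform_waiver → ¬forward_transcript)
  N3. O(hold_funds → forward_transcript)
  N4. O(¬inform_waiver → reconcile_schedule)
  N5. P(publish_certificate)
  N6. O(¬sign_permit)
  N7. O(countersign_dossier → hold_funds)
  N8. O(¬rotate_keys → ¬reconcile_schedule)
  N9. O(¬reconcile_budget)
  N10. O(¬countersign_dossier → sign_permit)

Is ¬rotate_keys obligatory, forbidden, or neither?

Premise 6 gives O(¬sign_permit).
Premise 10 is O(¬countersign_dossier → sign_permit); contrapositively O(¬sign_permit → countersign_dossier). Since O(¬sign_permit) holds, K gives O(countersign_dossier).
Premise 7 is O(countersign_dossier → hold_funds); since O(countersign_dossier), deontic closure gives O(hold_funds).
Premise 3 is O(hold_funds → forward_transcript); since O(hold_funds), deontic closure gives O(forward_transcript).
Premise 2 is O(inform_waiver → ¬forward_transcript); contrapositively O(forward_transcript → ¬inform_waiver). Since O(forward_transcript) holds, K gives O(¬inform_waiver).
From O(¬inform_waiver) and premise 4, O(¬inform_waiver → reconcile_schedule), we obtain O(reconcile_schedule).
The contrapositive of premise 8 (O(¬rotate_keys → ¬reconcile_schedule)) is O(reconcile_schedule → rotate_keys), and O(reconcile_schedule) is already established, so O(rotate_keys).
Premises 1, 5, 9 do not contribute to this derivation.
Thus O(rotate_keys), which is F(¬rotate_keys): ¬rotate_keys is forbidden.

Forbidden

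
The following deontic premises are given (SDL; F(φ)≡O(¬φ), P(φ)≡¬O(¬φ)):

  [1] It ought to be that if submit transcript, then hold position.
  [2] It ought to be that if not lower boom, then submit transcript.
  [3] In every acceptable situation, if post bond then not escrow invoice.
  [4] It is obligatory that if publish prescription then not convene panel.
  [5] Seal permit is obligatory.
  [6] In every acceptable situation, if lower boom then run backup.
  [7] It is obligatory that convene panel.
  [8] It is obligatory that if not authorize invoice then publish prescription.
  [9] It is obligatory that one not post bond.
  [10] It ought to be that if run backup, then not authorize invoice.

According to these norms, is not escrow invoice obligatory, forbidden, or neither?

Premise 3 is O(post_bond → ¬escrow_invoice), but O(post_bond) is not derivable from the premises, so it does not yield O(¬escrow_invoice).
No premise or chain of K-axiom applications forces O(¬escrow_invoice), and none forces O(escrow_invoice). So ¬escrow_invoice is neither obligatory nor forbidden under these norms.

Neither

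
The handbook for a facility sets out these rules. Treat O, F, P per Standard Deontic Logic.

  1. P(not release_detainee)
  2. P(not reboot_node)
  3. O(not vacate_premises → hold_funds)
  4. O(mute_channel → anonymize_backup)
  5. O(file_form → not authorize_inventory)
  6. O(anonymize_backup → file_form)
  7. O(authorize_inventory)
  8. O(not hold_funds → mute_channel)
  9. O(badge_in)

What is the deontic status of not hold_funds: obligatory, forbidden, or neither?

From premise 7 we have O(authorize_inventory).
Premise 5, O(file_form → not authorize_inventory), contraposes to O(authorize_inventory → not file_form); with O(authorize_inventory) we get O(not file_form).
Premise 6, O(anonymize_backup → file_form), contraposes to O(not file_form → not anonymize_backup); with O(not file_form) we get O(not anonymize_backup).
Premise 4, O(mute_channel → anonymize_backup), contraposes to O(not anonymize_backup → not mute_channel); with O(not anonymize_backup) we get O(not mute_channel).
Premise 8, O(not hold_funds → mute_channel), contraposes to O(not mute_channel → hold_funds); with O(not mute_channel) we get O(hold_funds).
Premises 1, 2, 3, 9 do not contribute to this derivation.
Thus O(hold_funds), which is F(not hold_funds): not hold_funds is forbidden.

Forbidden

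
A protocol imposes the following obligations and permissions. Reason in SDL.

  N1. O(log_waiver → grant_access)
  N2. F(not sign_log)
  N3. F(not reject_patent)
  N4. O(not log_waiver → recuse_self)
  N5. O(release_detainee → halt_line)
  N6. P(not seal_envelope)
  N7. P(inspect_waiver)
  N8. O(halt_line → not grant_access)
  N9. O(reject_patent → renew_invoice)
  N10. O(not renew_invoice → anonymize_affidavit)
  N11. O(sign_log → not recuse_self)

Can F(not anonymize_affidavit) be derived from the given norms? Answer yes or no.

No

Premise 10 is O(not renew_invoice → anonymize_affidavit), but O(not renew_invoice) is not derivable from the premises, so it does not yield O(anonymize_affidavit).
No other premise forces O(anonymize_affidavit). An ideal world satisfying every premise can still have not anonymize_affidavit true, so F(not anonymize_affidavit) is not derivable.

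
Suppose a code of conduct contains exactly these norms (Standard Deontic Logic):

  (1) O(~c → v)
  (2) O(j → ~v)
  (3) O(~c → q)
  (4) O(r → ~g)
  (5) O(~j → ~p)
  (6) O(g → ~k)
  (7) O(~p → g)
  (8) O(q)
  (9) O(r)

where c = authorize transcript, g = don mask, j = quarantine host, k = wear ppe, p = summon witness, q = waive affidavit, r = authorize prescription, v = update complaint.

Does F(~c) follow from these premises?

Premise 9 states O(r) outright.
From O(r) and premise 4, O(r → ~g), we obtain O(~g).
The contrapositive of premise 7 (O(~p → g)) is O(~g → p), and O(~g) is already established, so O(p).
Premise 5 is O(~j → ~p); contrapositively O(p → j). Since O(p) holds, K gives O(j).
With premise 2, O(j → ~v), the K-axiom yields O(~v).
Premise 1 is O(~c → v); contrapositively O(~v → c). Since O(~v) holds, K gives O(c).
Premises 3, 6, 8 do not contribute to this derivation.
So O(c) holds, i.e. F(~c). The claim follows.

Yes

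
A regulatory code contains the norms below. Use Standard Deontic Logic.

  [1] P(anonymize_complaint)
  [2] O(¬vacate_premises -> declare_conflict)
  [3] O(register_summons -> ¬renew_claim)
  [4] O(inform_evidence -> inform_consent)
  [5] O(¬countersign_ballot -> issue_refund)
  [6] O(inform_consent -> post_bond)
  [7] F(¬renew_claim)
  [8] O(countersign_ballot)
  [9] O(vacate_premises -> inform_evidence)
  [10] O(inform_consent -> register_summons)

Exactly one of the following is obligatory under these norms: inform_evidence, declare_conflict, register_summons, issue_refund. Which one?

declare_conflict

Premise 7 is F(¬renew_claim), i.e. O(renew_claim).
Premise 3 is O(register_summons -> ¬renew_claim); contrapositively O(renew_claim -> ¬register_summons). Since O(renew_claim) holds, K gives O(¬register_summons).
The contrapositive of premise 10 (O(inform_consent -> register_summons)) is O(¬register_summons -> ¬inform_consent), and O(¬register_summons) is already established, so O(¬inform_consent).
Premise 4, O(inform_evidence -> inform_consent), contraposes to O(¬inform_consent -> ¬inform_evidence); with O(¬inform_consent) we get O(¬inform_evidence).
Premise 9, O(vacate_premises -> inform_evidence), contraposes to O(¬inform_evidence -> ¬vacate_premises); with O(¬inform_evidence) we get O(¬vacate_premises).
Premise 2 is O(¬vacate_premises -> declare_conflict); since O(¬vacate_premises), deontic closure gives O(declare_conflict).
So O(declare_conflict) holds — declare_conflict is obligatory. None of the other listed options is made obligatory by any chain of premises.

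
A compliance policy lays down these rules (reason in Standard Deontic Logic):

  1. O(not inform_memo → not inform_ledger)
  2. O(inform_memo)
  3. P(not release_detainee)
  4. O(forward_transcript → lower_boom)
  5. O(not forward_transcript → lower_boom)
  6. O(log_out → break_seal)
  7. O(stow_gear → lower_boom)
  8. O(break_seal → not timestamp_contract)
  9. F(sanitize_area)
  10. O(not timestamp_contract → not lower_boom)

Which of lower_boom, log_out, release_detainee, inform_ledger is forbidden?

Premises 5 and 4 are O(not forward_transcript → lower_boom) and O(forward_transcript → lower_boom); every ideal world satisfies not forward_transcript or forward_transcript, so in either case lower_boom holds — hence O(lower_boom).
The contrapositive of premise 10 (O(not timestamp_contract → not lower_boom)) is O(lower_boom → timestamp_contract), and O(lower_boom) is already established, so O(timestamp_contract).
Premise 8 is O(break_seal → not timestamp_contract); contrapositively O(timestamp_contract → not break_seal). Since O(timestamp_contract) holds, K gives O(not break_seal).
The contrapositive of premise 6 (O(log_out → break_seal)) is O(not break_seal → not log_out), and O(not break_seal) is already established, so O(not log_out).
So O(not log_out) holds, i.e. log_out is forbidden. None of the other listed options is forbidden under the premises.

log_out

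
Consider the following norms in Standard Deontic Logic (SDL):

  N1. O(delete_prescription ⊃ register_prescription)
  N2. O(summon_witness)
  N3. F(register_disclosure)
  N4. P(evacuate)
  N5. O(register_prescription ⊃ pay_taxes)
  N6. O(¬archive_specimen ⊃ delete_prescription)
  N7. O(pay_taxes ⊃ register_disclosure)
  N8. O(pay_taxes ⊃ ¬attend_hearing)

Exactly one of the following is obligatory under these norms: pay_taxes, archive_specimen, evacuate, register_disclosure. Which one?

archive_specimen

F(register_disclosure) at premise 3 means O(¬register_disclosure).
Premise 7, O(pay_taxes ⊃ register_disclosure), contraposes to O(¬register_disclosure ⊃ ¬pay_taxes); with O(¬register_disclosure) we get O(¬pay_taxes).
The contrapositive of premise 5 (O(register_prescription ⊃ pay_taxes)) is O(¬pay_taxes ⊃ ¬register_prescription), and O(¬pay_taxes) is already established, so O(¬register_prescription).
The contrapositive of premise 1 (O(delete_prescription ⊃ register_prescription)) is O(¬register_prescription ⊃ ¬delete_prescription), and O(¬register_prescription) is already established, so O(¬delete_prescription).
Premise 6 is O(¬archive_specimen ⊃ delete_prescription); contrapositively O(¬delete_prescription ⊃ archive_specimen). Since O(¬delete_prescription) holds, K gives O(archive_specimen).
So O(archive_specimen) holds — archive_specimen is obligatory. None of the other listed options is made obligatory by any chain of premises.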